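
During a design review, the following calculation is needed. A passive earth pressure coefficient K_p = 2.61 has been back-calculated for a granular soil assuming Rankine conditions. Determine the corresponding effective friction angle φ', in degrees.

K_p = (1+sin φ)/(1−sin φ) ⇒ sin φ = (K_p − 1)/(K_p + 1) = 0.4460.
φ = arcsin(0.4460) = 26.49°.

26.5°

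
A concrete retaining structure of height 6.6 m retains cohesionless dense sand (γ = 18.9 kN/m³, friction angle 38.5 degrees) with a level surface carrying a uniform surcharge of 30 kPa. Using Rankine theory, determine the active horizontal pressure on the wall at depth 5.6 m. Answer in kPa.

31.6 kPa

K_a = (1 − sin φ)/(1 + sin φ) = 0.2327.
σ_v = γz + q = 18.9 × 5.6 + 30 = 135.8 kPa.
σ_h = K_a σ_v = 0.2327 × 135.8 = 31.60 kPa.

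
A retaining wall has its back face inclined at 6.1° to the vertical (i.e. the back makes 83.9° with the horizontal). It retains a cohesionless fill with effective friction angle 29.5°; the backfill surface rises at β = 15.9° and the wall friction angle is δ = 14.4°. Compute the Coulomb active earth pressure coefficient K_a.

K_a = sin²(α+φ) / [sin²α · sin(α−δ) · (1 + √{sin(φ+δ)sin(φ−β) / (sin(α−δ)sin(α+β))})²].
With α = 83.9°, φ = 29.5°, δ = 14.4°, β = 15.9°: K_a = 0.4509.

0.451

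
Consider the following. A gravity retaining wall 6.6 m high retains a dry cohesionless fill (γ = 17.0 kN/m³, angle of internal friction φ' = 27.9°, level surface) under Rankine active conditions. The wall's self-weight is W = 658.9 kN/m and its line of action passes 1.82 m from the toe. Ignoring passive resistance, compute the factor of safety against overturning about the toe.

K_a = tan²(45° − 27.9°/2) = 0.3625.
P_a = ½K_aγH² = 0.5×0.3625×17.0×6.6² = 134.2 kN/m, acting at H/3 = 2.200 m above the base.
Overturning moment M_o = P_a × H/3 = 134.2 × 2.200 = 295.3.
Resisting moment M_r = W × 1.82 = 658.9 × 1.82 = 1199.
FS_overturning = M_r/M_o = 1199/295.3 = 4.062.

4.06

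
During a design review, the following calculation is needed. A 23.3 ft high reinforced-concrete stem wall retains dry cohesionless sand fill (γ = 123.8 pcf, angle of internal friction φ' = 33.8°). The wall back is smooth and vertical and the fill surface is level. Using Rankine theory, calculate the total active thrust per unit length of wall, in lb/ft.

K_a = tan²(45° − φ/2) = 0.2851.
P_a = ½ K_a γ H² = 0.5 × 0.2851 × 123.8 × 23.3² = 9581 lb/ft.

9580 lb/ft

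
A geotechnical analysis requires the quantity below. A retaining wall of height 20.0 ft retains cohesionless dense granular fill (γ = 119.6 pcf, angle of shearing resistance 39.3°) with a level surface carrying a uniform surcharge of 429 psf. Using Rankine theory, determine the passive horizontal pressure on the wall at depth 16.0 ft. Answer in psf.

10400 psf

K_p = (1 + sin φ)/(1 − sin φ) = 4.455.
σ_v = γz + q = 119.6 × 16.0 + 429 = 2343 psf.
σ_h = K_p σ_v = 4.455 × 2343 = 10440 psf.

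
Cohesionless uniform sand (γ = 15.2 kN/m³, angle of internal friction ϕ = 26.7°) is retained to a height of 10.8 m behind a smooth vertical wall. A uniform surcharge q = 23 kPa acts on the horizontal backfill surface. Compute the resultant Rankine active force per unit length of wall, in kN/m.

K_a = tan²(45° − φ/2) = 0.3800.
Soil triangle: ½ K_a γ H² = 0.5×0.3800×15.2×10.8² = 336.8 kN/m.
Surcharge rectangle: K_a q H = 0.3800×23×10.8 = 94.38 kN/m.
Total = 336.8 + 94.38 = 431.2 kN/m.

431 kN/m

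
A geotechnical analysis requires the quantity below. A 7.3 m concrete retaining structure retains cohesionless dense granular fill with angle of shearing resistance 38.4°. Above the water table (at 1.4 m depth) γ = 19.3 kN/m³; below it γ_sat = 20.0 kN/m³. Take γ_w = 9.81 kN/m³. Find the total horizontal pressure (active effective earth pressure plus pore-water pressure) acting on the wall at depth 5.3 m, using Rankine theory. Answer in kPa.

53.9 kPa

K_a = (1 − sin φ)/(1 + sin φ) = 0.2337.
γ' = 20.0 − 9.81 = 10.19 kN/m³.
Effective vertical stress at 5.3 m: σ'_v = 19.3×1.4 + 10.19×3.90 = 66.76 kPa.
σ'_h = K_a σ'_v = 0.2337 × 66.76 = 15.60 kPa; u = γ_w × 3.90 = 38.26 kPa.
Total σ_h = 15.60 + 38.26 = 53.86 kPa.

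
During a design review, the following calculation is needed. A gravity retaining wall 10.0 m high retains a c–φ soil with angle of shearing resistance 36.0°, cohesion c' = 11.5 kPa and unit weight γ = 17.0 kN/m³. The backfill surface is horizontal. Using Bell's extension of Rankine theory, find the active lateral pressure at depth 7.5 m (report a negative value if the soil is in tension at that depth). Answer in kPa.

21.4 kPa

K_a = (1 − sin φ)/(1 + sin φ) = 0.2596.
σ_a = K_a γ z − 2c√K_a = 0.2596×17.0×7.5 − 2×11.5×0.5095 = 21.38 kPa.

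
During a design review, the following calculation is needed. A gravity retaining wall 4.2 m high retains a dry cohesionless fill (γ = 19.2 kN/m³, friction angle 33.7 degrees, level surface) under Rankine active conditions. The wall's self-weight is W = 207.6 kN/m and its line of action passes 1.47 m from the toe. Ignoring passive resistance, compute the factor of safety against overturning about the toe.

K_a = tan²(45° − 33.7°/2) = 0.2863.
P_a = ½K_aγH² = 0.5×0.2863×19.2×4.2² = 48.48 kN/m, acting at H/3 = 1.400 m above the base.
Overturning moment M_o = P_a × H/3 = 48.48 × 1.400 = 67.88.
Resisting moment M_r = W × 1.47 = 207.6 × 1.47 = 305.2.
FS_overturning = M_r/M_o = 305.2/67.88 = 4.496.

4.50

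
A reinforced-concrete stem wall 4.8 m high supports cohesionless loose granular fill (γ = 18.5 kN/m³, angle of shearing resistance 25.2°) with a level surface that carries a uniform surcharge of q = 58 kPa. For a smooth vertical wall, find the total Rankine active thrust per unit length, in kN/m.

198 kN/m

K_a = tan²(45° − φ/2) = 0.4027.
Soil triangle: ½ K_a γ H² = 0.5×0.4027×18.5×4.8² = 85.83 kN/m.
Surcharge rectangle: K_a q H = 0.4027×58×4.8 = 112.1 kN/m.
Total = 85.83 + 112.1 = 198.0 kN/m.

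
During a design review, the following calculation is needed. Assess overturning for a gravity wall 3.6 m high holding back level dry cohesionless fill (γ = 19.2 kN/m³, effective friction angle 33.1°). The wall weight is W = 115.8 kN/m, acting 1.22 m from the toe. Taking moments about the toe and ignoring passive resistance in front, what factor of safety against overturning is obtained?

3.22

K_a = tan²(45° − 33.1°/2) = 0.2936.
P_a = ½K_aγH² = 0.5×0.2936×19.2×3.6² = 36.53 kN/m, acting at H/3 = 1.200 m above the base.
Overturning moment M_o = P_a × H/3 = 36.53 × 1.200 = 43.83.
Resisting moment M_r = W × 1.22 = 115.8 × 1.22 = 141.3.
FS_overturning = M_r/M_o = 141.3/43.83 = 3.223.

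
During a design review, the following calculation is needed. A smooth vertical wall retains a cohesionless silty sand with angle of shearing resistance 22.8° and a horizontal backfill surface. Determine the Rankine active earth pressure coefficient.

0.441

K_a = (1 − sin φ)/(1 + sin φ) = (1 − sin 22.8°)/(1 + sin 22.8°) = 0.4414.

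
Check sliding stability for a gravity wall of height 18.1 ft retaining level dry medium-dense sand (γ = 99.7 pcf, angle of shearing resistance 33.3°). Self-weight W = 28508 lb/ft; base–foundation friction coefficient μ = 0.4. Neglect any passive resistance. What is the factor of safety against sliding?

2.40

K_a = tan²(45° − 33.3°/2) = 0.2911.
P_a = ½K_aγH² = 0.5×0.2911×99.7×18.1² = 4755 lb/ft, acting at H/3 = 6.033 ft above the base.
FS_sliding = μW / P_a = 0.4×28508 / 4755 = 2.398.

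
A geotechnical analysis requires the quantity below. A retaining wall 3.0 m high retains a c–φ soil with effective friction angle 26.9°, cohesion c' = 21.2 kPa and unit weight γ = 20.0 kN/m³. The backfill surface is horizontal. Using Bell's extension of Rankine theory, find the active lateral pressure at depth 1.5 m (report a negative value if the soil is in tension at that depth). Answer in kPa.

-14.7 kPa

K_a = (1 − sin φ)/(1 + sin φ) = 0.3770.
σ_a = K_a γ z − 2c√K_a = 0.3770×20.0×1.5 − 2×21.2×0.6140 = -14.72 kPa.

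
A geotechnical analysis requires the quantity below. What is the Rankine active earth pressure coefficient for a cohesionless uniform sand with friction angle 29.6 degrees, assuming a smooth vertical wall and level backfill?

0.339

K_a = tan²(45° − φ/2) = tan²(30.20°) = 0.3387.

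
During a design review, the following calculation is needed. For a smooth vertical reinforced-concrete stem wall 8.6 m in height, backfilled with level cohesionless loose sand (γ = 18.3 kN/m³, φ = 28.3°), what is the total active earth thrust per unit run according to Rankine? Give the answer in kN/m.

K_a = tan²(45° − φ/2) = 0.3568.
P_a = ½ K_a γ H² = 0.5 × 0.3568 × 18.3 × 8.6² = 241.4 kN/m.

241 kN/m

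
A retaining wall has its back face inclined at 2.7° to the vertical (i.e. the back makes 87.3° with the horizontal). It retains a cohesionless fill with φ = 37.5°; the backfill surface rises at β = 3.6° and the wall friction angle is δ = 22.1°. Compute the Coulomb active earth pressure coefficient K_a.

K_a = sin²(α+φ) / [sin²α · sin(α−δ) · (1 + √{sin(φ+δ)sin(φ−β) / (sin(α−δ)sin(α+β))})²].
With α = 87.3°, φ = 37.5°, δ = 22.1°, β = 3.6°: K_a = 0.2493.

0.249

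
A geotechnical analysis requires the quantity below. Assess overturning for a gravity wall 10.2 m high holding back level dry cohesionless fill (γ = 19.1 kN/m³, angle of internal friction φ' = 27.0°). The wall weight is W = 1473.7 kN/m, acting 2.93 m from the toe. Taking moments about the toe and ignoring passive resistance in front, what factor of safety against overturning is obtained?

3.40

K_a = tan²(45° − 27.0°/2) = 0.3755.
P_a = ½K_aγH² = 0.5×0.3755×19.1×10.2² = 373.1 kN/m, acting at H/3 = 3.400 m above the base.
Overturning moment M_o = P_a × H/3 = 373.1 × 3.400 = 1269.
Resisting moment M_r = W × 2.93 = 1473.7 × 2.93 = 4318.
FS_overturning = M_r/M_o = 4318/1269 = 3.404.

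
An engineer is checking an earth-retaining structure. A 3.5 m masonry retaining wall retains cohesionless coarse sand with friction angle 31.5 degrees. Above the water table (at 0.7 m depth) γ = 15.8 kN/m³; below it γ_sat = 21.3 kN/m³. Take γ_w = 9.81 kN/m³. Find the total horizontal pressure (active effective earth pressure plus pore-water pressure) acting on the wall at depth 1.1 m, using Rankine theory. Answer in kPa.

K_a = (1 − sin φ)/(1 + sin φ) = 0.3136.
γ' = 21.3 − 9.81 = 11.49 kN/m³.
Effective vertical stress at 1.1 m: σ'_v = 15.8×0.7 + 11.49×0.400 = 15.66 kPa.
σ'_h = K_a σ'_v = 0.3136 × 15.66 = 4.910 kPa; u = γ_w × 0.400 = 3.924 kPa.
Total σ_h = 4.910 + 3.924 = 8.834 kPa.

8.83 kPa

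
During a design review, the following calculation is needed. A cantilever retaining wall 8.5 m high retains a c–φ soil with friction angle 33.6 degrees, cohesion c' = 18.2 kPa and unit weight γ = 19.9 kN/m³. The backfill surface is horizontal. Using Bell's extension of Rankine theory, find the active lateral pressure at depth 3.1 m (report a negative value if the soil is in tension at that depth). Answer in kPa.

K_a = (1 − sin φ)/(1 + sin φ) = 0.2875.
σ_a = K_a γ z − 2c√K_a = 0.2875×19.9×3.1 − 2×18.2×0.5362 = -1.781 kPa.

-1.78 kPa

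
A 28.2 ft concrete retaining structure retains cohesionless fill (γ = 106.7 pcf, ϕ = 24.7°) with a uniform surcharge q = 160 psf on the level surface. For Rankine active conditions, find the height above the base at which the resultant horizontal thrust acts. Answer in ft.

9.85 ft

K_a = 0.4106.
Triangular part P₁ = ½K_aγH² = 17420 at H/3 = 9.400 ft; rectangular part P₂ = K_a q H = 1852 at H/2 = 14.10 ft.
ȳ = (P₁·9.400 + P₂·14.10)/(P₁+P₂) = 9.852 ft.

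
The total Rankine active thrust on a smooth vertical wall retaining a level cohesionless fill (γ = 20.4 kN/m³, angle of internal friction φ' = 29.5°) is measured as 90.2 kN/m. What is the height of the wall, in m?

K_a = 0.3401. P_a = ½ K_a γ H² ⇒ H = √(2P_a/(K_a γ)).
H = √(2×90.2/(0.3401×20.4)) = 5.099 m.

5.10 m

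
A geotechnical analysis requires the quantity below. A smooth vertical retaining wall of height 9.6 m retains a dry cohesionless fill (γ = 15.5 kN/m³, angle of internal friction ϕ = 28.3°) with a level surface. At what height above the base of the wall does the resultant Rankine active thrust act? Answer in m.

K_a = 0.3568.
The pressure distribution is triangular, so the resultant acts at H/3 above the base = 9.6/3 = 3.200 m.

3.20 m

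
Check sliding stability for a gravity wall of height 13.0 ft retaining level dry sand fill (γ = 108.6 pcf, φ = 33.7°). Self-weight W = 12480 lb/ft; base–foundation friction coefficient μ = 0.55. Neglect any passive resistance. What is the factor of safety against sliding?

2.61

K_a = tan²(45° − 33.7°/2) = 0.2863.
P_a = ½K_aγH² = 0.5×0.2863×108.6×13.0² = 2627 lb/ft, acting at H/3 = 4.333 ft above the base.
FS_sliding = μW / P_a = 0.55×12480 / 2627 = 2.613.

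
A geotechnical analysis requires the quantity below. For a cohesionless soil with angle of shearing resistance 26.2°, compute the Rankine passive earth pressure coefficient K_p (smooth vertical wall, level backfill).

K_p = (1 + sin φ)/(1 − sin φ) = tan²(45° + 26.2°/2) = 2.581.

2.58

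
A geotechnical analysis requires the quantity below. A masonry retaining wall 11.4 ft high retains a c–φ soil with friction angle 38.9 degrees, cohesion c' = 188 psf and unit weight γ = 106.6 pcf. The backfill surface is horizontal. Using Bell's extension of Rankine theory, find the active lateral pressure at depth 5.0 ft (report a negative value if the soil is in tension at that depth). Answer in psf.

-57.9 psf

K_a = (1 − sin φ)/(1 + sin φ) = 0.2285.
σ_a = K_a γ z − 2c√K_a = 0.2285×106.6×5.0 − 2×188×0.4780 = -57.94 psf.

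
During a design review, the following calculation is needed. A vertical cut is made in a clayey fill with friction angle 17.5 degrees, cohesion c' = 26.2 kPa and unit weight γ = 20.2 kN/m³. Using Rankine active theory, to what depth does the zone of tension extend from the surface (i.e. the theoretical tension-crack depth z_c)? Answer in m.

K_a = tan²(45° − 17.5°/2) = 0.5376; √K_a = 0.7332.
The active pressure is zero where K_a γ z = 2c√K_a, so z_c = 2c/(γ√K_a) = 2×26.2/(20.2×0.7332) = 3.538 m.

3.54 m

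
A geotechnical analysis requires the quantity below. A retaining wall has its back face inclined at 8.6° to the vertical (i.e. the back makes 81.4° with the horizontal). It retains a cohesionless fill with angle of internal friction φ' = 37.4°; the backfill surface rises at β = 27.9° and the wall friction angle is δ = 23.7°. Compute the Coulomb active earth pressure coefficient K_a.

0.457

K_a = sin²(α+φ) / [sin²α · sin(α−δ) · (1 + √{sin(φ+δ)sin(φ−β) / (sin(α−δ)sin(α+β))})²].
With α = 81.4°, φ = 37.4°, δ = 23.7°, β = 27.9°: K_a = 0.4573.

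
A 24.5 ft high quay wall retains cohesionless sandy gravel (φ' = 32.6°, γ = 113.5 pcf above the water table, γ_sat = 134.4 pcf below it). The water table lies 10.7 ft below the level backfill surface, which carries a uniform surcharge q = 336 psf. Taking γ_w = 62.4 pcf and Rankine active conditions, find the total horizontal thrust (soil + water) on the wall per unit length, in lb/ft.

17400 lb/ft

K_a = tan²(45° − φ/2) = 0.2997.
γ' = 134.4 − 62.4 = 72.00 pcf. h₂ = H − d_w = 13.8 ft.
σ'_h: at surface K_a·q = 100.7; at WT K_a(q+γd_w) = 464.7; at base K_a(q+γd_w+γ'h₂) = 762.6 psf.
P₁ = ½(100.7+464.7)×10.7 = 3025; P₂ = ½(464.7+762.6)×13.8 = 8468; P_w = ½γ_w h₂² = 5942.
Total = 3025+8468+5942 = 17440 lb/ft.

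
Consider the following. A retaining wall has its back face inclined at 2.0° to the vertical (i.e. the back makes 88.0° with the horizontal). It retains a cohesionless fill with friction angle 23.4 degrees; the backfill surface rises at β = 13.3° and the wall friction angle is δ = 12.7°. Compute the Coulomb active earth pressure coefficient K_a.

0.507

K_a = sin²(α+φ) / [sin²α · sin(α−δ) · (1 + √{sin(φ+δ)sin(φ−β) / (sin(α−δ)sin(α+β))})²].
With α = 88.0°, φ = 23.4°, δ = 12.7°, β = 13.3°: K_a = 0.5072.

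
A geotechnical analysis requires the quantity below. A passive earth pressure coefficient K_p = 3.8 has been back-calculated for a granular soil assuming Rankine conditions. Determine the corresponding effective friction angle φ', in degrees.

35.7°

K_p = (1+sin φ)/(1−sin φ) ⇒ sin φ = (K_p − 1)/(K_p + 1) = 0.5833.
φ = arcsin(0.5833) = 35.69°.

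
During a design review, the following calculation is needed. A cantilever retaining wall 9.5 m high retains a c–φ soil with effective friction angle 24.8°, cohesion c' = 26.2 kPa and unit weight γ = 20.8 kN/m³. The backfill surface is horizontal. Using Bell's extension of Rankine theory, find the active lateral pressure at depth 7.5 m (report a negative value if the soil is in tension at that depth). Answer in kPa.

K_a = (1 − sin φ)/(1 + sin φ) = 0.4090.
σ_a = K_a γ z − 2c√K_a = 0.4090×20.8×7.5 − 2×26.2×0.6395 = 30.29 kPa.

30.3 kPa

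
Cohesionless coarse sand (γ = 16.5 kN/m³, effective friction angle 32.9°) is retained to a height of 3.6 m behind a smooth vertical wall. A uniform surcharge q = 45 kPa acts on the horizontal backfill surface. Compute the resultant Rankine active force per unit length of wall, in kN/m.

79.6 kN/m

K_a = tan²(45° − φ/2) = 0.2960.
Soil triangle: ½ K_a γ H² = 0.5×0.2960×16.5×3.6² = 31.65 kN/m.
Surcharge rectangle: K_a q H = 0.2960×45×3.6 = 47.96 kN/m.
Total = 31.65 + 47.96 = 79.61 kN/m.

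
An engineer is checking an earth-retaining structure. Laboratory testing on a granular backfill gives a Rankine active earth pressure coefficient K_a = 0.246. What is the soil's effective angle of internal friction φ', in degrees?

K_a = tan²(45° − φ/2) ⇒ 45° − φ/2 = arctan(√0.246) = 26.38°.
φ = 2(45° − 26.38°) = 37.24°.

37.2°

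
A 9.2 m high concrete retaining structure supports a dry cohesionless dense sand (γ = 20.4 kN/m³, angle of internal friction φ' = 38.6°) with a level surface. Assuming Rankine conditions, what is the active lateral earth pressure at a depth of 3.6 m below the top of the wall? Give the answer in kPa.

17.0 kPa

K_a = (1 − sin φ)/(1 + sin φ) = 0.2316.
σ_h = K_a γ z = 0.2316 × 20.4 × 3.6 = 17.01 kPa.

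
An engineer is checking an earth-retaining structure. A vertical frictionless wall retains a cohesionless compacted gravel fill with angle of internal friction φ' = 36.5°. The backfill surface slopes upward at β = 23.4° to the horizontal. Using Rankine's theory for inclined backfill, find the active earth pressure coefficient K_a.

K_a = cos β · (cos β − √(cos²β − cos²φ)) / (cos β + √(cos²β − cos²φ)).
cos β = 0.9178, cos φ = 0.8039, √(cos²β − cos²φ) = 0.4428.
K_a = 0.9178 × (0.9178 − 0.4428)/(0.9178 + 0.4428) = 0.3204.

0.320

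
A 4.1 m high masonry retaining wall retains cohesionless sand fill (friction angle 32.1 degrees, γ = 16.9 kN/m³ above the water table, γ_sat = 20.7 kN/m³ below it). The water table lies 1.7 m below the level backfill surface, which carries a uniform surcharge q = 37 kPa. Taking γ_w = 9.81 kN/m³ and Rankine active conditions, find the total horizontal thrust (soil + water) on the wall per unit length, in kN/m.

113 kN/m

K_a = tan²(45° − φ/2) = 0.3060.
γ' = 20.7 − 9.81 = 10.89 kN/m³. h₂ = H − d_w = 2.4 m.
σ'_h: at surface K_a·q = 11.32; at WT K_a(q+γd_w) = 20.11; at base K_a(q+γd_w+γ'h₂) = 28.11 kPa.
P₁ = ½(11.32+20.11)×1.7 = 26.72; P₂ = ½(20.11+28.11)×2.4 = 57.87; P_w = ½γ_w h₂² = 28.25.
Total = 26.72+57.87+28.25 = 112.8 kN/m.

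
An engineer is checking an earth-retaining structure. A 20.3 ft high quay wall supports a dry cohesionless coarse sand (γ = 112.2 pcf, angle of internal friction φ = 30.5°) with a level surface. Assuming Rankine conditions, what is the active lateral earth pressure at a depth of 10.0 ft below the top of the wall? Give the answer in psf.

K_a = (1 − sin φ)/(1 + sin φ) = 0.3267.
σ_h = K_a γ z = 0.3267 × 112.2 × 10.0 = 366.5 psf.

367 psf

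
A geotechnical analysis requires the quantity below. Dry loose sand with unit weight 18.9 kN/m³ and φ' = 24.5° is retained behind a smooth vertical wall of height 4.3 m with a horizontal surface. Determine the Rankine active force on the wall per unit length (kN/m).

K_a = tan²(45° − φ/2) = 0.4137.
P_a = ½ K_a γ H² = 0.5 × 0.4137 × 18.9 × 4.3² = 72.29 kN/m.

72.3 kN/m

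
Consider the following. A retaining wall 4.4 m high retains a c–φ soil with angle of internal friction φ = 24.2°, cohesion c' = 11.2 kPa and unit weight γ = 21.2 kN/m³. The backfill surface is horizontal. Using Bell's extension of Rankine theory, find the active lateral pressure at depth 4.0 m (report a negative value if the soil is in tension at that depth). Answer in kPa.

K_a = (1 − sin φ)/(1 + sin φ) = 0.4185.
σ_a = K_a γ z − 2c√K_a = 0.4185×21.2×4.0 − 2×11.2×0.6469 = 21.00 kPa.

21.0 kPa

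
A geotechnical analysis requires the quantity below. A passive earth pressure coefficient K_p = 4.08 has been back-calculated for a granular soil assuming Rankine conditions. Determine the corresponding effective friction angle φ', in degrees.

K_p = (1+sin φ)/(1−sin φ) ⇒ sin φ = (K_p − 1)/(K_p + 1) = 0.6063.
φ = arcsin(0.6063) = 37.32°.

37.3°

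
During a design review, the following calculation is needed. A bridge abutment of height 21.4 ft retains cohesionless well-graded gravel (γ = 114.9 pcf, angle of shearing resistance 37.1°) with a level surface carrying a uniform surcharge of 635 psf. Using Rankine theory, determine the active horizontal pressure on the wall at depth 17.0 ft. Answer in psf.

K_a = (1 − sin φ)/(1 + sin φ) = 0.2475.
σ_v = γz + q = 114.9 × 17.0 + 635 = 2588 psf.
σ_h = K_a σ_v = 0.2475 × 2588 = 640.6 psf.

641 psf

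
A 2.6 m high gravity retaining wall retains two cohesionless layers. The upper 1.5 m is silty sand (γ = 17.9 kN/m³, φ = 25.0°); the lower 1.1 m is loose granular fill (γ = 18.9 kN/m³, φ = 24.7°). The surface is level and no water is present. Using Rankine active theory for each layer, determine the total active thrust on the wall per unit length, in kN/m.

K_a1 = tan²(45°−25.0°/2) = 0.4059; K_a2 = tan²(45°−24.7°/2) = 0.4106.
Layer 1: σ at base = K_a1 γ₁ h₁ = 10.90 kPa; P₁ = ½×10.90×1.5 = 8.173.
Layer 2: σ_v at top = γ₁h₁ = 26.85; σ_h top = K_a2×26.85 = 11.02; σ_h base = K_a2×(26.85+18.9×1.1) = 19.56.
P₂ = ½(11.02+19.56)×1.1 = 16.82. Total P_a = 8.173+16.82 = 24.99 kN/m.

25.0 kN/m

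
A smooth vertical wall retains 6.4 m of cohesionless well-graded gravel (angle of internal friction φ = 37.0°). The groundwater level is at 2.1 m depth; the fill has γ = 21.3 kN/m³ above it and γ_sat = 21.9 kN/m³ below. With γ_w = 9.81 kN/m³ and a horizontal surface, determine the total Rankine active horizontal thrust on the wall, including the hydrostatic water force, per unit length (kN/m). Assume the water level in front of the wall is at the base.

K_a = tan²(45° − φ/2) = 0.2486.
γ' = 21.9 − 9.81 = 12.09 kN/m³. Depth below WT = 4.3 m.
σ'_h at WT = K_a γ d_w = 11.12 kPa; at base = 11.12 + K_a γ' × 4.3 = 24.04 kPa.
P₁ (0–2.1 m) = ½×11.12×2.1 = 11.68. P₂ (2.1–6.4 m) = ½(11.12+24.04)×4.3 = 75.60.
P_w = ½ γ_w h₂² = 0.5×9.81×4.3² = 90.69. Total = 11.68+75.60+90.69 = 178.0 kN/m.

178 kN/m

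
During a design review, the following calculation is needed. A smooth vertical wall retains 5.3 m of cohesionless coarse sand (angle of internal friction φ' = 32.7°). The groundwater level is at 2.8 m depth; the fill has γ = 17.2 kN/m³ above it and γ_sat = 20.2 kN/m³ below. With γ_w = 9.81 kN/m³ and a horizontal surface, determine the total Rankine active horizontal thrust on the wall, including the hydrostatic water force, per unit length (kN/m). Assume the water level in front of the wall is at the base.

K_a = tan²(45° − φ/2) = 0.2985.
γ' = 20.2 − 9.81 = 10.39 kN/m³. Depth below WT = 2.5 m.
σ'_h at WT = K_a γ d_w = 14.38 kPa; at base = 14.38 + K_a γ' × 2.5 = 22.13 kPa.
P₁ (0–2.8 m) = ½×14.38×2.8 = 20.13. P₂ (2.8–5.3 m) = ½(14.38+22.13)×2.5 = 45.63.
P_w = ½ γ_w h₂² = 0.5×9.81×2.5² = 30.66. Total = 20.13+45.63+30.66 = 96.41 kN/m.

96.4 kN/m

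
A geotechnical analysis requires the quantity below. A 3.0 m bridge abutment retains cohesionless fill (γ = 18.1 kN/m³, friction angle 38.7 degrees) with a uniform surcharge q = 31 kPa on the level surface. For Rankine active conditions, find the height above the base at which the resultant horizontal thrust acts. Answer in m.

1.27 m

K_a = 0.2306.
Triangular part P₁ = ½K_aγH² = 18.78 at H/3 = 1.000 m; rectangular part P₂ = K_a q H = 21.44 at H/2 = 1.500 m.
ȳ = (P₁·1.000 + P₂·1.500)/(P₁+P₂) = 1.267 m.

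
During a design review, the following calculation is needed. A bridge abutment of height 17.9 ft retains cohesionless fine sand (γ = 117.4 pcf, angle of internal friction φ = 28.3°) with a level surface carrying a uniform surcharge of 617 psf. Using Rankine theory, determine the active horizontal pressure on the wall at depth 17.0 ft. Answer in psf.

K_a = (1 − sin φ)/(1 + sin φ) = 0.3568.
σ_v = γz + q = 117.4 × 17.0 + 617 = 2613 psf.
σ_h = K_a σ_v = 0.3568 × 2613 = 932.2 psf.

932 psf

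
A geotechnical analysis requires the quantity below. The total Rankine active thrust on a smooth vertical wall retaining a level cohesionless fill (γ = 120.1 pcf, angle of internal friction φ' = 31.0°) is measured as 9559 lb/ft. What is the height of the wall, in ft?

22.3 ft

K_a = 0.3201. P_a = ½ K_a γ H² ⇒ H = √(2P_a/(K_a γ)).
H = √(2×9559/(0.3201×120.1)) = 22.30 ft.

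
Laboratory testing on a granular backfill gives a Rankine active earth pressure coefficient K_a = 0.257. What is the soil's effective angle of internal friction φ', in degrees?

K_a = tan²(45° − φ/2) ⇒ 45° − φ/2 = arctan(√0.257) = 26.88°.
φ = 2(45° − 26.88°) = 36.23°.

36.2°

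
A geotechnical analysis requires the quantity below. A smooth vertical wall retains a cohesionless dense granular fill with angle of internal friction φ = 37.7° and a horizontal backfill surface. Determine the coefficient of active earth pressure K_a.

K_a = tan²(45° − φ/2) = tan²(26.15°) = 0.2411.

0.241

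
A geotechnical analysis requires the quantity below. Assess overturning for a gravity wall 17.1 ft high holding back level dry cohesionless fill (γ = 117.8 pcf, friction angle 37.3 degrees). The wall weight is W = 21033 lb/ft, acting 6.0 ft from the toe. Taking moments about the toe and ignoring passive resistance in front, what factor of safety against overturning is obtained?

K_a = tan²(45° − 37.3°/2) = 0.2453.
P_a = ½K_aγH² = 0.5×0.2453×117.8×17.1² = 4225 lb/ft, acting at H/3 = 5.700 ft above the base.
Overturning moment M_o = P_a × H/3 = 4225 × 5.700 = 24090.
Resisting moment M_r = W × 6.0 = 21033 × 6.0 = 126200.
FS_overturning = M_r/M_o = 126200/24090 = 5.240.

5.24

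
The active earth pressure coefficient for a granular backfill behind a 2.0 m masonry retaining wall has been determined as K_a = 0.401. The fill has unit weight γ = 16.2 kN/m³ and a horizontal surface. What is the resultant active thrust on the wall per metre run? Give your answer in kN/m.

13.0 kN/m

P = ½ K_a γ H² = 0.5 × 0.401 × 16.2 × 2.0² = 12.99 kN/m.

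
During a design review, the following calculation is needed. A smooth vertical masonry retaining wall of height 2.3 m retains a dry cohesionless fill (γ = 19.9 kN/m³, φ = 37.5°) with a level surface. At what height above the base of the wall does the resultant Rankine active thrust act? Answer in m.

K_a = 0.2432.
The pressure distribution is triangular, so the resultant acts at H/3 above the base = 2.3/3 = 0.7667 m.

0.767 m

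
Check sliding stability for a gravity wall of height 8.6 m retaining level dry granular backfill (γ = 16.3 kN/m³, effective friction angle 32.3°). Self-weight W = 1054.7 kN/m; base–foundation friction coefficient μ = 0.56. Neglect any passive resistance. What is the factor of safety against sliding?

3.23

K_a = tan²(45° − 32.3°/2) = 0.3035.
P_a = ½K_aγH² = 0.5×0.3035×16.3×8.6² = 182.9 kN/m, acting at H/3 = 2.867 m above the base.
FS_sliding = μW / P_a = 0.56×1054.7 / 182.9 = 3.229.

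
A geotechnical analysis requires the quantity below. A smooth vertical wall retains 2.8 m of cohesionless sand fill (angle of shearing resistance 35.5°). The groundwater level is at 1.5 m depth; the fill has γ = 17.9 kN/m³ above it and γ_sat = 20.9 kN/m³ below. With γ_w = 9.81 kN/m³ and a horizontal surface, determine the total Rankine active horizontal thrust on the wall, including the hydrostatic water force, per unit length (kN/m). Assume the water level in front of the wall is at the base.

K_a = tan²(45° − φ/2) = 0.2653.
γ' = 20.9 − 9.81 = 11.09 kN/m³. Depth below WT = 1.3 m.
σ'_h at WT = K_a γ d_w = 7.122 kPa; at base = 7.122 + K_a γ' × 1.3 = 10.95 kPa.
P₁ (0–1.5 m) = ½×7.122×1.5 = 5.342. P₂ (1.5–2.8 m) = ½(7.122+10.95)×1.3 = 11.74.
P_w = ½ γ_w h₂² = 0.5×9.81×1.3² = 8.289. Total = 5.342+11.74+8.289 = 25.38 kN/m.

25.4 kN/m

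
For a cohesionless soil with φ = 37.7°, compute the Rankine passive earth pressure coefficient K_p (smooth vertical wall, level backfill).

4.15

K_p = (1 + sin φ)/(1 − sin φ) = tan²(45° + 37.7°/2) = 4.148.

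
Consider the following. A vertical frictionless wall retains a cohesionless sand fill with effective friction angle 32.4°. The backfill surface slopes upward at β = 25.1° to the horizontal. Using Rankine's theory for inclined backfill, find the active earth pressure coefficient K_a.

0.425

K_a = cos β · (cos β − √(cos²β − cos²φ)) / (cos β + √(cos²β − cos²φ)).
cos β = 0.9056, cos φ = 0.8443, √(cos²β − cos²φ) = 0.3274.
K_a = 0.9056 × (0.9056 − 0.3274)/(0.9056 + 0.3274) = 0.4247.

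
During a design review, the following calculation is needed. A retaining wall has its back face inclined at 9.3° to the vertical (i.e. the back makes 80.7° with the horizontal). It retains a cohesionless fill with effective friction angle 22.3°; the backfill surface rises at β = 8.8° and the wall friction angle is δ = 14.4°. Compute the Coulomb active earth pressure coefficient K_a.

0.551

K_a = sin²(α+φ) / [sin²α · sin(α−δ) · (1 + √{sin(φ+δ)sin(φ−β) / (sin(α−δ)sin(α+β))})²].
With α = 80.7°, φ = 22.3°, δ = 14.4°, β = 8.8°: K_a = 0.5508.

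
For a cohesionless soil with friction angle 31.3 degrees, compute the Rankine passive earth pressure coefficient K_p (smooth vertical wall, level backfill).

K_p = (1 + sin φ)/(1 − sin φ) = tan²(45° + 31.3°/2) = 3.162.

3.16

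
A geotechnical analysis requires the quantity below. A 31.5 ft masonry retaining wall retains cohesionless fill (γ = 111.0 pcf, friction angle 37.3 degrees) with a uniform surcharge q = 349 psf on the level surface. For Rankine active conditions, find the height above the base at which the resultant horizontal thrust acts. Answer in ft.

K_a = 0.2453.
Triangular part P₁ = ½K_aγH² = 13510 at H/3 = 10.50 ft; rectangular part P₂ = K_a q H = 2697 at H/2 = 15.75 ft.
ȳ = (P₁·10.50 + P₂·15.75)/(P₁+P₂) = 11.37 ft.

11.4 ft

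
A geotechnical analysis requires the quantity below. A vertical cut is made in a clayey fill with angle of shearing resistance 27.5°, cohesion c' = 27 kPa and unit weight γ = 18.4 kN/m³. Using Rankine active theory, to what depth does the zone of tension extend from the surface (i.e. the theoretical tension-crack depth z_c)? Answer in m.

K_a = tan²(45° − 27.5°/2) = 0.3682; √K_a = 0.6068.
The active pressure is zero where K_a γ z = 2c√K_a, so z_c = 2c/(γ√K_a) = 2×27/(18.4×0.6068) = 4.836 m.

4.84 m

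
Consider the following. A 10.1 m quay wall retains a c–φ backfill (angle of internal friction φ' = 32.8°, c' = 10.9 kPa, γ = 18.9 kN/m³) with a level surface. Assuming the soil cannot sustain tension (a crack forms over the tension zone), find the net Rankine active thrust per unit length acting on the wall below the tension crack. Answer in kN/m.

179 kN/m

K_a = 0.2973; √K_a = 0.5452.
Tension-crack depth z_c = 2c/(γ√K_a) = 2×10.9/(18.9×0.5452) = 2.116 m.
σ_a at base = K_a γ H − 2c√K_a = 0.2973×18.9×10.1 − 2×10.9×0.5452 = 44.86 kPa.
P_a = ½ × 44.86 × (H − z_c) = 0.5×44.86×7.984 = 179.1 kN/m.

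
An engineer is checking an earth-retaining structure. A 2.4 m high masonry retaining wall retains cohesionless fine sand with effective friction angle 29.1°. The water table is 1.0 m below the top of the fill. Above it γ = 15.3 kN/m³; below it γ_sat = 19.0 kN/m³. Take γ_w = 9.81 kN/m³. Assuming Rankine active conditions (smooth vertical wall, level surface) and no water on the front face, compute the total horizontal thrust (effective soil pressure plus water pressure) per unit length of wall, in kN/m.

K_a = tan²(45° − φ/2) = 0.3456.
γ' = 19.0 − 9.81 = 9.190 kN/m³. Depth below WT = 1.4 m.
σ'_h at WT = K_a γ d_w = 5.288 kPa; at base = 5.288 + K_a γ' × 1.4 = 9.734 kPa.
P₁ (0–1.0 m) = ½×5.288×1.0 = 2.644. P₂ (1.0–2.4 m) = ½(5.288+9.734)×1.4 = 10.52.
P_w = ½ γ_w h₂² = 0.5×9.81×1.4² = 9.614. Total = 2.644+10.52+9.614 = 22.77 kN/m.

22.8 kN/m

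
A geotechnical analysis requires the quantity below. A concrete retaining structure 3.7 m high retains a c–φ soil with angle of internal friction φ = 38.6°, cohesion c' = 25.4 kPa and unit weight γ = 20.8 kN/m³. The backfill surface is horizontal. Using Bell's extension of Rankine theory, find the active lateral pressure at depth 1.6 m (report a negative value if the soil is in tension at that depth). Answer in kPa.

-16.7 kPa

K_a = (1 − sin φ)/(1 + sin φ) = 0.2316.
σ_a = K_a γ z − 2c√K_a = 0.2316×20.8×1.6 − 2×25.4×0.4813 = -16.74 kPa.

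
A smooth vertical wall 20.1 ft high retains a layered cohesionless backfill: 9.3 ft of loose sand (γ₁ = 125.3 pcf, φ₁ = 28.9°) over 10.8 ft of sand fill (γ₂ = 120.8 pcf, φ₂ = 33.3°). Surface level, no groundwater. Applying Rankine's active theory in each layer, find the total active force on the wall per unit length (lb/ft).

K_a1 = tan²(45°−28.9°/2) = 0.3484; K_a2 = tan²(45°−33.3°/2) = 0.2911.
Layer 1: σ at base = K_a1 γ₁ h₁ = 405.9 psf; P₁ = ½×405.9×9.3 = 1888.
Layer 2: σ_v at top = γ₁h₁ = 1165; σ_h top = K_a2×1165 = 339.3; σ_h base = K_a2×(1165+120.8×10.8) = 719.1.
P₂ = ½(339.3+719.1)×10.8 = 5715. Total P_a = 1888+5715 = 7603 lb/ft.

7600 lb/ft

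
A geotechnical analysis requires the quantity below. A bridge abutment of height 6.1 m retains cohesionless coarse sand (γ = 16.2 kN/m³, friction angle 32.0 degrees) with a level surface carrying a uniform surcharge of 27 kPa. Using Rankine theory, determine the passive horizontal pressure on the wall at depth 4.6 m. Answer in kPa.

K_p = (1 + sin φ)/(1 − sin φ) = 3.255.
σ_v = γz + q = 16.2 × 4.6 + 27 = 101.5 kPa.
σ_h = K_p σ_v = 3.255 × 101.5 = 330.4 kPa.

330 kPa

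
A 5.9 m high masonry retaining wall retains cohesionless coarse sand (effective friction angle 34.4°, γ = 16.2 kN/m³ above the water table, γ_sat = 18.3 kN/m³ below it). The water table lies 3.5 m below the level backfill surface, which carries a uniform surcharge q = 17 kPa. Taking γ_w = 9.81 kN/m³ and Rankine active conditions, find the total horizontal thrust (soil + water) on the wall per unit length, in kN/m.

128 kN/m

K_a = tan²(45° − φ/2) = 0.2780.
γ' = 18.3 − 9.81 = 8.490 kN/m³. h₂ = H − d_w = 2.4 m.
σ'_h: at surface K_a·q = 4.726; at WT K_a(q+γd_w) = 20.49; at base K_a(q+γd_w+γ'h₂) = 26.15 kPa.
P₁ = ½(4.726+20.49)×3.5 = 44.12; P₂ = ½(20.49+26.15)×2.4 = 55.97; P_w = ½γ_w h₂² = 28.25.
Total = 44.12+55.97+28.25 = 128.3 kN/m.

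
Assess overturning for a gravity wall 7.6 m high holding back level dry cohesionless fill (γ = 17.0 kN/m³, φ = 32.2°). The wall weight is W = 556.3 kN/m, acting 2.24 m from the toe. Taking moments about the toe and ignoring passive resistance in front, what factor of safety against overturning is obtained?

3.29

K_a = tan²(45° − 32.2°/2) = 0.3047.
P_a = ½K_aγH² = 0.5×0.3047×17.0×7.6² = 149.6 kN/m, acting at H/3 = 2.533 m above the base.
Overturning moment M_o = P_a × H/3 = 149.6 × 2.533 = 379.0.
Resisting moment M_r = W × 2.24 = 556.3 × 2.24 = 1246.
FS_overturning = M_r/M_o = 1246/379.0 = 3.288.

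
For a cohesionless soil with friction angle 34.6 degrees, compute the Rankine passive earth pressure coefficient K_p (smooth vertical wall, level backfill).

3.63

K_p = (1 + sin φ)/(1 − sin φ) = tan²(45° + 34.6°/2) = 3.628.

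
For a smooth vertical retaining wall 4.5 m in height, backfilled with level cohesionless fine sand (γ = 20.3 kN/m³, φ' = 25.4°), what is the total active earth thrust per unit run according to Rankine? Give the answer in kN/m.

K_a = tan²(45° − φ/2) = 0.3996.
P_a = ½ K_a γ H² = 0.5 × 0.3996 × 20.3 × 4.5² = 82.14 kN/m.

82.1 kN/m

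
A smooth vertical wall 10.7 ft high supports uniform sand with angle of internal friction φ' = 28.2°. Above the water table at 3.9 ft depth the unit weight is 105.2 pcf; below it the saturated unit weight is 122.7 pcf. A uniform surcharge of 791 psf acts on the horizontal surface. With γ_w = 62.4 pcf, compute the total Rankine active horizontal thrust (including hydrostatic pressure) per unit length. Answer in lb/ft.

6260 lb/ft

K_a = tan²(45° − φ/2) = 0.3582.
γ' = 122.7 − 62.4 = 60.30 pcf. h₂ = H − d_w = 6.8 ft.
σ'_h: at surface K_a·q = 283.3; at WT K_a(q+γd_w) = 430.3; at base K_a(q+γd_w+γ'h₂) = 577.2 psf.
P₁ = ½(283.3+430.3)×3.9 = 1392; P₂ = ½(430.3+577.2)×6.8 = 3425; P_w = ½γ_w h₂² = 1443.
Total = 1392+3425+1443 = 6260 lb/ft.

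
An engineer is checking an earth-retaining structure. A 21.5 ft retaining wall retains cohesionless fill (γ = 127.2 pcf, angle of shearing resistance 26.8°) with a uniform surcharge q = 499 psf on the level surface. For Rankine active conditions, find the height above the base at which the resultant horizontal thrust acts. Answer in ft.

8.12 ft

K_a = 0.3785.
Triangular part P₁ = ½K_aγH² = 11130 at H/3 = 7.167 ft; rectangular part P₂ = K_a q H = 4060 at H/2 = 10.75 ft.
ȳ = (P₁·7.167 + P₂·10.75)/(P₁+P₂) = 8.125 ft.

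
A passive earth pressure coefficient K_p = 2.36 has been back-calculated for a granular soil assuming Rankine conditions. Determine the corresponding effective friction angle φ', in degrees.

23.9°

K_p = (1+sin φ)/(1−sin φ) ⇒ sin φ = (K_p − 1)/(K_p + 1) = 0.4048.
φ = arcsin(0.4048) = 23.88°.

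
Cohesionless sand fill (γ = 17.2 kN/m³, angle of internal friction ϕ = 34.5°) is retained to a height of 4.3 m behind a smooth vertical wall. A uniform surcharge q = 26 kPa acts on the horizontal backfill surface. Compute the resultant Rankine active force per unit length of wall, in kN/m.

75.0 kN/m

K_a = tan²(45° − φ/2) = 0.2768.
Soil triangle: ½ K_a γ H² = 0.5×0.2768×17.2×4.3² = 44.02 kN/m.
Surcharge rectangle: K_a q H = 0.2768×26×4.3 = 30.95 kN/m.
Total = 44.02 + 30.95 = 74.96 kN/m.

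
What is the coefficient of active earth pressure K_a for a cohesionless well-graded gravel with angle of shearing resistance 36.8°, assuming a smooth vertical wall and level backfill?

K_a = (1 − sin φ)/(1 + sin φ) = (1 − sin 36.8°)/(1 + sin 36.8°) = 0.2508.

0.251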